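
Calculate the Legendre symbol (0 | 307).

0

Top reduces to 0: gcd > 1, so the symbol is 0.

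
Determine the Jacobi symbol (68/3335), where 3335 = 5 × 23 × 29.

Pull out 2^2: since 3335 ≡ 7 (mod 8), (2/3335) = +1, so (2/3335)^2 = +1.
Reciprocity: 17 ≡ 1 and 3335 ≡ 3 (mod 4), so (17/3335) = +(3335/17).
Reduce top mod 17: now compute (3/17).
Reciprocity: 3 ≡ 3 and 17 ≡ 1 (mod 4), so (3/17) = +(17/3).
Reduce top mod 3: now compute (2/3).
Pull out 2: since 3 ≡ 3 (mod 8), (2/3) = -1.
Reached (1/3) = 1. Collecting the sign flips along the way, the symbol is -1.

-1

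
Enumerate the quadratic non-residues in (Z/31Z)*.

3 6 11 12 13 15 17 21 22 23 24 26 27 29 30

Square k = 1,…,15 (k and 31−k give the same square):
1²=1, 2²=4, 3²=9, 4²=16, 5²=25, 6²≡5, 7²≡18, 8²≡2, 9²≡19, 10²≡7, 11²≡28, 12²≡20, 13²≡14, 14²≡10, 15²≡8 (mod 31).
The residues are {1, 2, 4, 5, 7, 8, 9, 10, 14, 16, 18, 19, 20, 25, 28}; the non-residues are the remaining 15 nonzero classes.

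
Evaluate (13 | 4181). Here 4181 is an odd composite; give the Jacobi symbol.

Reciprocity: 13 ≡ 1 and 4181 ≡ 1 (mod 4), so (13/4181) = +(4181/13).
Reduce top mod 13: now compute (8/13).
Pull out 2^3: since 13 ≡ 5 (mod 8), (2/13) = -1, so (2/13)^3 = -1.
Reached (1/13) = 1. Collecting the sign flips along the way, the symbol is -1.

-1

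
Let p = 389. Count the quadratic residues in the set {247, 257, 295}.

2

(247/389) = +1 → QR.
(257/389) = -1 → non-residue.
(295/389) = +1 → QR.
Total quadratic residues among the 3: 2.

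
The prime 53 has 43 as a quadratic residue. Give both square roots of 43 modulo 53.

53 ≡ 1 (mod 4), so we find a root by search.
Trying successive values, 19² = 361 ≡ 43 (mod 53). The other root is 53 − 19 = 34.

19, 34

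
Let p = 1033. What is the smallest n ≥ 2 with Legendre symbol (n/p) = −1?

5

(2/1033) = +1, so 2 is a residue.
(3/1033) = +1, so 3 is a residue.
(4/1033) = +1, so 4 is a residue.
(5/1033) = −1, so 5 is the smallest positive non-residue mod 1033.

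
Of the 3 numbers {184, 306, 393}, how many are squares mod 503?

2

(184/503) = +1 → QR.
(306/503) = -1 → non-residue.
(393/503) = +1 → QR.
Total quadratic residues among the 3: 2.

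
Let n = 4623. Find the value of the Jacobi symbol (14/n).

1

Pull out 2: since 4623 ≡ 7 (mod 8), (2/4623) = +1.
Reciprocity: 7 ≡ 3 and 4623 ≡ 3 (mod 4), so (7/4623) = −(4623/7).
Reduce top mod 7: now compute (3/7).
Reciprocity: 3 ≡ 3 and 7 ≡ 3 (mod 4), so (3/7) = −(7/3).
Reduce top mod 3: now compute (1/3).
Reached (1/3) = 1. Collecting the sign flips along the way, the symbol is +1.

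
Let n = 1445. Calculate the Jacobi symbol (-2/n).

-1

First reduce: -2 ≡ 1443 (mod 1445).
Reciprocity: 1443 ≡ 3 and 1445 ≡ 1 (mod 4), so (1443/1445) = +(1445/1443).
Reduce top mod 1443: now compute (2/1443).
Pull out 2: since 1443 ≡ 3 (mod 8), (2/1443) = -1.
Reached (1/1443) = 1. Collecting the sign flips along the way, the symbol is -1.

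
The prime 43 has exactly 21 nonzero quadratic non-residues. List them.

2, 3, 5, 7, 8, 12, 18, 19, 20, 22, 26, 27, 28, 29, 30, 32, 33, 34, 37, 39, 42

Square k = 1,…,21 (k and 43−k give the same square):
1²=1, 2²=4, 3²=9, 4²=16, 5²=25, 6²=36, 7²≡6, 8²≡21, 9²≡38, 10²≡14, 11²≡35, 12²≡15, 13²≡40, 14²≡24, 15²≡10, 16²≡41, 17²≡31, 18²≡23, 19²≡17, 20²≡13, 21²≡11 (mod 43).
The residues are {1, 4, 6, 9, 10, 11, 13, 14, 15, 16, 17, 21, 23, 24, 25, 31, 35, 36, 38, 40, 41}; the non-residues are the remaining 21 nonzero classes.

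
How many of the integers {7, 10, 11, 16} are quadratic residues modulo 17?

(7/17) = -1 → non-residue.
(10/17) = -1 → non-residue.
(11/17) = -1 → non-residue.
(16/17) = +1 → QR.
Total quadratic residues among the 4: 1.

1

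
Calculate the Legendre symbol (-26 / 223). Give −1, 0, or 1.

Euler's criterion: (-26/223) ≡ 197^111 (mod 223).
197^2 ≡ 7 (mod 223)
197^4 ≡ 49 (mod 223)
197^8 ≡ 171 (mod 223)
197^16 ≡ 28 (mod 223)
197^32 ≡ 115 (mod 223)
197^64 ≡ 68 (mod 223)
197^111 = 197^(64+32+8+4+2+1) ≡ 1 (mod 223).
Result is 1, so (-26/223) = 1.

1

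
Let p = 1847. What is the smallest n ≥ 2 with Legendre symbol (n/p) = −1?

5

(2/1847) = +1, so 2 is a residue.
(3/1847) = +1, so 3 is a residue.
(4/1847) = +1, so 4 is a residue.
(5/1847) = −1, so 5 is the smallest positive non-residue mod 1847.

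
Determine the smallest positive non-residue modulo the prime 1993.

5

(2/1993) = +1, so 2 is a residue.
(3/1993) = +1, so 3 is a residue.
(4/1993) = +1, so 4 is a residue.
(5/1993) = −1, so 5 is the smallest positive non-residue mod 1993.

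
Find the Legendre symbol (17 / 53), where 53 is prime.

1

Euler's criterion: (17/53) ≡ 17^26 (mod 53).
17^2 ≡ 24 (mod 53)
17^4 ≡ 46 (mod 53)
17^8 ≡ 49 (mod 53)
17^16 ≡ 16 (mod 53)
17^26 = 17^(16+8+2) ≡ 1 (mod 53).
Result is 1, so (17/53) = 1.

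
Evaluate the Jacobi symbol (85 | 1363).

1

Reciprocity: 85 ≡ 1 and 1363 ≡ 3 (mod 4), so (85/1363) = +(1363/85).
Reduce top mod 85: now compute (3/85).
Reciprocity: 3 ≡ 3 and 85 ≡ 1 (mod 4), so (3/85) = +(85/3).
Reduce top mod 3: now compute (1/3).
Reached (1/3) = 1. Collecting the sign flips along the way, the symbol is +1.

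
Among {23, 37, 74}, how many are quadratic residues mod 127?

2

(23/127) = -1 → non-residue.
(37/127) = +1 → QR.
(74/127) = +1 → QR.
Total quadratic residues among the 3: 2.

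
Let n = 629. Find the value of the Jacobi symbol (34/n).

0

Pull out 2: since 629 ≡ 5 (mod 8), (2/629) = -1.
Reciprocity: 17 ≡ 1 and 629 ≡ 1 (mod 4), so (17/629) = +(629/17).
Reduce top mod 17: now compute (0/17).
Top reduces to 0: gcd > 1, so the symbol is 0.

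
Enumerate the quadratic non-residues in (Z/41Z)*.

Square k = 1,…,20 (k and 41−k give the same square):
1²=1, 2²=4, 3²=9, 4²=16, 5²=25, 6²=36, 7²≡8, 8²≡23, 9²≡40, 10²≡18, 11²≡39, 12²≡21, 13²≡5, 14²≡32, 15²≡20, 16²≡10, 17²≡2, 18²≡37, 19²≡33, 20²≡31 (mod 41).
The residues are {1, 2, 4, 5, 8, 9, 10, 16, 18, 20, 21, 23, 25, 31, 32, 33, 36, 37, 39, 40}; the non-residues are the remaining 20 nonzero classes.

3, 6, 7, 11, 12, 13, 14, 15, 17, 19, 22, 24, 26, 27, 28, 29, 30, 34, 35, 38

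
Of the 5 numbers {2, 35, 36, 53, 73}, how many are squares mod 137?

(2/137) = +1 → QR.
(35/137) = -1 → non-residue.
(36/137) = +1 → QR.
(53/137) = -1 → non-residue.
(73/137) = +1 → QR.
Total quadratic residues among the 5: 3.

3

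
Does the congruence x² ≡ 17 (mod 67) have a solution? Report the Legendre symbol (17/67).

1

Reciprocity: 17 ≡ 1 and 67 ≡ 3 (mod 4), so (17/67) = +(67/17).
Reduce top mod 17: now compute (16/17).
Pull out 2^4: since 17 ≡ 1 (mod 8), (2/17) = +1, so (2/17)^4 = +1.
Reached (1/17) = 1. Collecting the sign flips along the way, the symbol is +1.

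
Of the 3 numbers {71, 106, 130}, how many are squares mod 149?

(71/149) = -1 → non-residue.
(106/149) = -1 → non-residue.
(130/149) = +1 → QR.
Total quadratic residues among the 3: 1.

1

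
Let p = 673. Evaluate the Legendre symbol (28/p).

Euler's criterion: (28/673) ≡ 28^336 (mod 673).
28^2 ≡ 111 (mod 673)
28^4 ≡ 207 (mod 673)
28^8 ≡ 450 (mod 673)
28^16 ≡ 600 (mod 673)
28^32 ≡ 618 (mod 673)
28^64 ≡ 333 (mod 673)
28^128 ≡ 517 (mod 673)
28^256 ≡ 108 (mod 673)
28^336 = 28^(256+64+16) ≡ 1 (mod 673).
Result is 1, so (28/673) = 1.

1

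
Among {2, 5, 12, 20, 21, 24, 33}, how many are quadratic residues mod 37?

3

(2/37) = -1 → non-residue.
(5/37) = -1 → non-residue.
(12/37) = +1 → QR.
(20/37) = -1 → non-residue.
(21/37) = +1 → QR.
(24/37) = -1 → non-residue.
(33/37) = +1 → QR.
Total quadratic residues among the 7: 3.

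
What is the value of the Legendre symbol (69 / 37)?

-1

First reduce: 69 ≡ 32 (mod 37).
Pull out 2^5: since 37 ≡ 5 (mod 8), (2/37) = -1, so (2/37)^5 = -1.
Reached (1/37) = 1. Collecting the sign flips along the way, the symbol is -1.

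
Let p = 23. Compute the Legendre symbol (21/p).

-1

Reciprocity: 21 ≡ 1 and 23 ≡ 3 (mod 4), so (21/23) = +(23/21).
Reduce top mod 21: now compute (2/21).
Pull out 2: since 21 ≡ 5 (mod 8), (2/21) = -1.
Reached (1/21) = 1. Collecting the sign flips along the way, the symbol is -1.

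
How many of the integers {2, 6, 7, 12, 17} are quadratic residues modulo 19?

3

(2/19) = -1 → non-residue.
(6/19) = +1 → QR.
(7/19) = +1 → QR.
(12/19) = -1 → non-residue.
(17/19) = +1 → QR.
Total quadratic residues among the 5: 3.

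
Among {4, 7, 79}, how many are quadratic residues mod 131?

(4/131) = +1 → QR.
(7/131) = +1 → QR.
(79/131) = -1 → non-residue.
Total quadratic residues among the 3: 2.

2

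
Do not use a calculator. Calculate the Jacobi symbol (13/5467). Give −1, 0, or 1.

-1

Reciprocity: 13 ≡ 1 and 5467 ≡ 3 (mod 4), so (13/5467) = +(5467/13).
Reduce top mod 13: now compute (7/13).
Reciprocity: 7 ≡ 3 and 13 ≡ 1 (mod 4), so (7/13) = +(13/7).
Reduce top mod 7: now compute (6/7).
Pull out 2: since 7 ≡ 7 (mod 8), (2/7) = +1.
Reciprocity: 3 ≡ 3 and 7 ≡ 3 (mod 4), so (3/7) = −(7/3).
Reduce top mod 3: now compute (1/3).
Reached (1/3) = 1. Collecting the sign flips along the way, the symbol is -1.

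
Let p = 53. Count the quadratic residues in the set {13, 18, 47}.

2

(13/53) = +1 → QR.
(18/53) = -1 → non-residue.
(47/53) = +1 → QR.
Total quadratic residues among the 3: 2.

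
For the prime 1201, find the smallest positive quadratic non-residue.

(2/1201) = +1, so 2 is a residue.
(3/1201) = +1, so 3 is a residue.
(4/1201) = +1, so 4 is a residue.
(5/1201) = +1, so 5 is a residue.
(6/1201) = +1, so 6 is a residue.
(7/1201) = +1, so 7 is a residue.
(8/1201) = +1, so 8 is a residue.
(9/1201) = +1, so 9 is a residue.
(10/1201) = +1, so 10 is a residue.
(11/1201) = −1, so 11 is the smallest positive non-residue mod 1201.

11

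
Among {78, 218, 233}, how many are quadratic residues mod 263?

3

(78/263) = +1 → QR.
(218/263) = +1 → QR.
(233/263) = +1 → QR.
Total quadratic residues among the 3: 3.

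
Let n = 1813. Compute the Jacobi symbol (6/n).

-1

Pull out 2: since 1813 ≡ 5 (mod 8), (2/1813) = -1.
Reciprocity: 3 ≡ 3 and 1813 ≡ 1 (mod 4), so (3/1813) = +(1813/3).
Reduce top mod 3: now compute (1/3).
Reached (1/3) = 1. Collecting the sign flips along the way, the symbol is -1.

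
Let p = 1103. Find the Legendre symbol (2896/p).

First reduce: 2896 ≡ 690 (mod 1103).
Pull out 2: since 1103 ≡ 7 (mod 8), (2/1103) = +1.
Reciprocity: 345 ≡ 1 and 1103 ≡ 3 (mod 4), so (345/1103) = +(1103/345).
Reduce top mod 345: now compute (68/345).
Pull out 2^2: since 345 ≡ 1 (mod 8), (2/345) = +1, so (2/345)^2 = +1.
Reciprocity: 17 ≡ 1 and 345 ≡ 1 (mod 4), so (17/345) = +(345/17).
Reduce top mod 17: now compute (5/17).
Reciprocity: 5 ≡ 1 and 17 ≡ 1 (mod 4), so (5/17) = +(17/5).
Reduce top mod 5: now compute (2/5).
Pull out 2: since 5 ≡ 5 (mod 8), (2/5) = -1.
Reached (1/5) = 1. Collecting the sign flips along the way, the symbol is -1.

-1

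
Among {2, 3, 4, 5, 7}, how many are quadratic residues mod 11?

3

(2/11) = -1 → non-residue.
(3/11) = +1 → QR.
(4/11) = +1 → QR.
(5/11) = +1 → QR.
(7/11) = -1 → non-residue.
Total quadratic residues among the 5: 3.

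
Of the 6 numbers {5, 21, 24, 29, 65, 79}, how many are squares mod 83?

3

(5/83) = -1 → non-residue.
(21/83) = +1 → QR.
(24/83) = -1 → non-residue.
(29/83) = +1 → QR.
(65/83) = +1 → QR.
(79/83) = -1 → non-residue.
Total quadratic residues among the 6: 3.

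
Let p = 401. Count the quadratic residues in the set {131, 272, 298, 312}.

2

(131/401) = -1 → non-residue.
(272/401) = -1 → non-residue.
(298/401) = +1 → QR.
(312/401) = +1 → QR.
Total quadratic residues among the 4: 2.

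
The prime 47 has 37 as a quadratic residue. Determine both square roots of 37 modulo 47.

15, 32

Since 47 ≡ 3 (mod 4), a square root of 37 is 37^((47+1)/4) = 37^12 mod 47.
Repeated squaring: 37^2≡6, 37^4≡36, 37^8≡27 (mod 47).
37^12 = 37^(8+4) ≡ 32 (mod 47).
Check: 32² = 1024 ≡ 37 (mod 47). The two roots are 15 and 32.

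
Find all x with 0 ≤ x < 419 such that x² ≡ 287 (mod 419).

196, 223

Since 419 ≡ 3 (mod 4), a square root of 287 is 287^((419+1)/4) = 287^105 mod 419.
Repeated squaring: 287^2≡245, 287^4≡108, 287^8≡351, 287^16≡15, 287^32≡225, 287^64≡345 (mod 419).
287^105 = 287^(64+32+8+1) ≡ 196 (mod 419).
Check: 196² = 38416 ≡ 287 (mod 419). The two roots are 196 and 223.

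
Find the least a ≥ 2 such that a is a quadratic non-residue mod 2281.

7

(2/2281) = +1, so 2 is a residue.
(3/2281) = +1, so 3 is a residue.
(4/2281) = +1, so 4 is a residue.
(5/2281) = +1, so 5 is a residue.
(6/2281) = +1, so 6 is a residue.
(7/2281) = −1, so 7 is the smallest positive non-residue mod 2281.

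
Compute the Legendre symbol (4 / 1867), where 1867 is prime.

Pull out 2^2: since 1867 ≡ 3 (mod 8), (2/1867) = -1, so (2/1867)^2 = +1.
Reached (1/1867) = 1. Collecting the sign flips along the way, the symbol is +1.

1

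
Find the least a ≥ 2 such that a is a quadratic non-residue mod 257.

(2/257) = +1, so 2 is a residue.
(3/257) = −1, so 3 is the smallest positive non-residue mod 257.

3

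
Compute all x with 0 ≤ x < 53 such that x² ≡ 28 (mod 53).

53 ≡ 1 (mod 4), so we find a root by search.
Trying successive values, 9² = 81 ≡ 28 (mod 53). The other root is 53 − 9 = 44.

9, 44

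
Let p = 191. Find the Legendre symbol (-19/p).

1

Euler's criterion: (-19/191) ≡ 172^95 (mod 191).
172^2 ≡ 170 (mod 191)
172^4 ≡ 59 (mod 191)
172^8 ≡ 43 (mod 191)
172^16 ≡ 130 (mod 191)
172^32 ≡ 92 (mod 191)
172^64 ≡ 60 (mod 191)
172^95 = 172^(64+16+8+4+2+1) ≡ 1 (mod 191).
Result is 1, so (-19/191) = 1.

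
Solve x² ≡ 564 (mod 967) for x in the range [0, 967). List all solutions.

436, 531

Since 967 ≡ 3 (mod 4), a square root of 564 is 564^((967+1)/4) = 564^242 mod 967.
Repeated squaring: 564^2≡920, 564^4≡275, 564^8≡199, 564^16≡921, 564^32≡182, 564^64≡246, 564^128≡562 (mod 967).
564^242 = 564^(128+64+32+16+2) ≡ 531 (mod 967).
Check: 531² = 281961 ≡ 564 (mod 967). The two roots are 436 and 531.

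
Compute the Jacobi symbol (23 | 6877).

0

Reciprocity: 23 ≡ 3 and 6877 ≡ 1 (mod 4), so (23/6877) = +(6877/23).
Reduce top mod 23: now compute (0/23).
Top reduces to 0: gcd > 1, so the symbol is 0.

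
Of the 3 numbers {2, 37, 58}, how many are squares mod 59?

0

(2/59) = -1 → non-residue.
(37/59) = -1 → non-residue.
(58/59) = -1 → non-residue.
Total quadratic residues among the 3: 0.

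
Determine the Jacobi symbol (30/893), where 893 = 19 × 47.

Pull out 2: since 893 ≡ 5 (mod 8), (2/893) = -1.
Reciprocity: 15 ≡ 3 and 893 ≡ 1 (mod 4), so (15/893) = +(893/15).
Reduce top mod 15: now compute (8/15).
Pull out 2^3: since 15 ≡ 7 (mod 8), (2/15) = +1, so (2/15)^3 = +1.
Reached (1/15) = 1. Collecting the sign flips along the way, the symbol is -1.

-1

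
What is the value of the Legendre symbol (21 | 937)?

Reciprocity: 21 ≡ 1 and 937 ≡ 1 (mod 4), so (21/937) = +(937/21).
Reduce top mod 21: now compute (13/21).
Reciprocity: 13 ≡ 1 and 21 ≡ 1 (mod 4), so (13/21) = +(21/13).
Reduce top mod 13: now compute (8/13).
Pull out 2^3: since 13 ≡ 5 (mod 8), (2/13) = -1, so (2/13)^3 = -1.
Reached (1/13) = 1. Collecting the sign flips along the way, the symbol is -1.

-1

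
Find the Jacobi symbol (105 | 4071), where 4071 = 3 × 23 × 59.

Reciprocity: 105 ≡ 1 and 4071 ≡ 3 (mod 4), so (105/4071) = +(4071/105).
Reduce top mod 105: now compute (81/105).
Reciprocity: 81 ≡ 1 and 105 ≡ 1 (mod 4), so (81/105) = +(105/81).
Reduce top mod 81: now compute (24/81).
Pull out 2^3: since 81 ≡ 1 (mod 8), (2/81) = +1, so (2/81)^3 = +1.
Reciprocity: 3 ≡ 3 and 81 ≡ 1 (mod 4), so (3/81) = +(81/3).
Reduce top mod 3: now compute (0/3).
Top reduces to 0: gcd > 1, so the symbol is 0.

0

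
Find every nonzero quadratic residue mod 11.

1 3 4 5 9

Square k = 1,…,5 (k and 11−k give the same square):
1²=1, 2²=4, 3²=9, 4²≡5, 5²≡3 (mod 11).
So the quadratic residues mod 11 are {1, 3, 4, 5, 9}.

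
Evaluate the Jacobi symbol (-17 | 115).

-1

First reduce: -17 ≡ 98 (mod 115).
Pull out 2: since 115 ≡ 3 (mod 8), (2/115) = -1.
Reciprocity: 49 ≡ 1 and 115 ≡ 3 (mod 4), so (49/115) = +(115/49).
Reduce top mod 49: now compute (17/49).
Reciprocity: 17 ≡ 1 and 49 ≡ 1 (mod 4), so (17/49) = +(49/17).
Reduce top mod 17: now compute (15/17).
Reciprocity: 15 ≡ 3 and 17 ≡ 1 (mod 4), so (15/17) = +(17/15).
Reduce top mod 15: now compute (2/15).
Pull out 2: since 15 ≡ 7 (mod 8), (2/15) = +1.
Reached (1/15) = 1. Collecting the sign flips along the way, the symbol is -1.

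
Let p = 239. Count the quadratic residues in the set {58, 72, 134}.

(58/239) = +1 → QR.
(72/239) = +1 → QR.
(134/239) = +1 → QR.
Total quadratic residues among the 3: 3.

3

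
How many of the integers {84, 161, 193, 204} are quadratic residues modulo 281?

(84/281) = -1 → non-residue.
(161/281) = -1 → non-residue.
(193/281) = -1 → non-residue.
(204/281) = -1 → non-residue.
Total quadratic residues among the 4: 0.

0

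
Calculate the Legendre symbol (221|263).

1

Reciprocity: 221 ≡ 1 and 263 ≡ 3 (mod 4), so (221/263) = +(263/221).
Reduce top mod 221: now compute (42/221).
Pull out 2: since 221 ≡ 5 (mod 8), (2/221) = -1.
Reciprocity: 21 ≡ 1 and 221 ≡ 1 (mod 4), so (21/221) = +(221/21).
Reduce top mod 21: now compute (11/21).
Reciprocity: 11 ≡ 3 and 21 ≡ 1 (mod 4), so (11/21) = +(21/11).
Reduce top mod 11: now compute (10/11).
Pull out 2: since 11 ≡ 3 (mod 8), (2/11) = -1.
Reciprocity: 5 ≡ 1 and 11 ≡ 3 (mod 4), so (5/11) = +(11/5).
Reduce top mod 5: now compute (1/5).
Reached (1/5) = 1. Collecting the sign flips along the way, the symbol is +1.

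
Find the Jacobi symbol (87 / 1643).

Reciprocity: 87 ≡ 3 and 1643 ≡ 3 (mod 4), so (87/1643) = −(1643/87).
Reduce top mod 87: now compute (77/87).
Reciprocity: 77 ≡ 1 and 87 ≡ 3 (mod 4), so (77/87) = +(87/77).
Reduce top mod 77: now compute (10/77).
Pull out 2: since 77 ≡ 5 (mod 8), (2/77) = -1.
Reciprocity: 5 ≡ 1 and 77 ≡ 1 (mod 4), so (5/77) = +(77/5).
Reduce top mod 5: now compute (2/5).
Pull out 2: since 5 ≡ 5 (mod 8), (2/5) = -1.
Reached (1/5) = 1. Collecting the sign flips along the way, the symbol is -1.

-1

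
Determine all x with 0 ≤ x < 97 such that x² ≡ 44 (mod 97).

97 ≡ 1 (mod 4), so we find a root by search.
Trying successive values, 23² = 529 ≡ 44 (mod 97). The other root is 97 − 23 = 74.

23, 74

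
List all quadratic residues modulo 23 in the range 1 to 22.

Square k = 1,…,11 (k and 23−k give the same square):
1²=1, 2²=4, 3²=9, 4²=16, 5²≡2, 6²≡13, 7²≡3, 8²≡18, 9²≡12, 10²≡8, 11²≡6 (mod 23).
So the quadratic residues mod 23 are {1, 2, 3, 4, 6, 8, 9, 12, 13, 16, 18}.

1, 2, 3, 4, 6, 8, 9, 12, 13, 16, 18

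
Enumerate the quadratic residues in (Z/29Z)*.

Square k = 1,…,14 (k and 29−k give the same square):
1²=1, 2²=4, 3²=9, 4²=16, 5²=25, 6²≡7, 7²≡20, 8²≡6, 9²≡23, 10²≡13, 11²≡5, 12²≡28, 13²≡24, 14²≡22 (mod 29).
So the quadratic residues mod 29 are {1, 4, 5, 6, 7, 9, 13, 16, 20, 22, 23, 24, 25, 28}.

1 4 5 6 7 9 13 16 20 22 23 24 25 28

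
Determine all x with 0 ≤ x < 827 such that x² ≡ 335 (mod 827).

198, 629

Since 827 ≡ 3 (mod 4), a square root of 335 is 335^((827+1)/4) = 335^207 mod 827.
Repeated squaring: 335^2≡580, 335^4≡638, 335^8≡160, 335^16≡790, 335^32≡542, 335^64≡179, 335^128≡615 (mod 827).
335^207 = 335^(128+64+8+4+2+1) ≡ 629 (mod 827).
Check: 629² = 395641 ≡ 335 (mod 827). The two roots are 198 and 629.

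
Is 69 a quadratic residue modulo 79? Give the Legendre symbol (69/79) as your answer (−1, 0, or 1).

-1

Euler's criterion: (69/79) ≡ 69^39 (mod 79).
69^2 ≡ 21 (mod 79)
69^4 ≡ 46 (mod 79)
69^8 ≡ 62 (mod 79)
69^16 ≡ 52 (mod 79)
69^32 ≡ 18 (mod 79)
69^39 = 69^(32+4+2+1) ≡ 78 (mod 79).
Result is 78 ≡ −1, so (69/79) = −1.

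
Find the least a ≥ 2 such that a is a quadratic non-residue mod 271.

3

(2/271) = +1, so 2 is a residue.
(3/271) = −1, so 3 is the smallest positive non-residue mod 271.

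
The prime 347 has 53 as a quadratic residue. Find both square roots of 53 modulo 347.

Since 347 ≡ 3 (mod 4), a square root of 53 is 53^((347+1)/4) = 53^87 mod 347.
Repeated squaring: 53^2≡33, 53^4≡48, 53^8≡222, 53^16≡10, 53^32≡100, 53^64≡284 (mod 347).
53^87 = 53^(64+16+4+2+1) ≡ 327 (mod 347).
Check: 327² = 106929 ≡ 53 (mod 347). The two roots are 20 and 327.

20, 327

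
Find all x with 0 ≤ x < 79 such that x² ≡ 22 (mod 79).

Since 79 ≡ 3 (mod 4), a square root of 22 is 22^((79+1)/4) = 22^20 mod 79.
Repeated squaring: 22^2≡10, 22^4≡21, 22^8≡46, 22^16≡62 (mod 79).
22^20 = 22^(16+4) ≡ 38 (mod 79).
Check: 38² = 1444 ≡ 22 (mod 79). The two roots are 38 and 41.

38, 41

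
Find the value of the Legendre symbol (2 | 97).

Euler's criterion: (2/97) ≡ 2^48 (mod 97).
2^2 ≡ 4 (mod 97)
2^4 ≡ 16 (mod 97)
2^8 ≡ 62 (mod 97)
2^16 ≡ 61 (mod 97)
2^32 ≡ 35 (mod 97)
2^48 = 2^(32+16) ≡ 1 (mod 97).
Result is 1, so (2/97) = 1.

1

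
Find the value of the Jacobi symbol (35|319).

Reciprocity: 35 ≡ 3 and 319 ≡ 3 (mod 4), so (35/319) = −(319/35).
Reduce top mod 35: now compute (4/35).
Pull out 2^2: since 35 ≡ 3 (mod 8), (2/35) = -1, so (2/35)^2 = +1.
Reached (1/35) = 1. Collecting the sign flips along the way, the symbol is -1.

-1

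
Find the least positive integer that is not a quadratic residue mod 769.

7

(2/769) = +1, so 2 is a residue.
(3/769) = +1, so 3 is a residue.
(4/769) = +1, so 4 is a residue.
(5/769) = +1, so 5 is a residue.
(6/769) = +1, so 6 is a residue.
(7/769) = −1, so 7 is the smallest positive non-residue mod 769.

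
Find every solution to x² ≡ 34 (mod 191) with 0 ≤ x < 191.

Since 191 ≡ 3 (mod 4), a square root of 34 is 34^((191+1)/4) = 34^48 mod 191.
Repeated squaring: 34^2≡10, 34^4≡100, 34^8≡68, 34^16≡40, 34^32≡72 (mod 191).
34^48 = 34^(32+16) ≡ 15 (mod 191).
Check: 15² = 225 ≡ 34 (mod 191). The two roots are 15 and 176.

15, 176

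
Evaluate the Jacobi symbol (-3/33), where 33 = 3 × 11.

0

First reduce: -3 ≡ 30 (mod 33).
Pull out 2: since 33 ≡ 1 (mod 8), (2/33) = +1.
Reciprocity: 15 ≡ 3 and 33 ≡ 1 (mod 4), so (15/33) = +(33/15).
Reduce top mod 15: now compute (3/15).
Reciprocity: 3 ≡ 3 and 15 ≡ 3 (mod 4), so (3/15) = −(15/3).
Reduce top mod 3: now compute (0/3).
Top reduces to 0: gcd > 1, so the symbol is 0.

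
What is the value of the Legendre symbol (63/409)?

-1

Euler's criterion: (63/409) ≡ 63^204 (mod 409).
63^2 ≡ 288 (mod 409)
63^4 ≡ 326 (mod 409)
63^8 ≡ 345 (mod 409)
63^16 ≡ 6 (mod 409)
63^32 ≡ 36 (mod 409)
63^64 ≡ 69 (mod 409)
63^128 ≡ 262 (mod 409)
63^204 = 63^(128+64+8+4) ≡ 408 (mod 409).
Result is 408 ≡ −1, so (63/409) = −1.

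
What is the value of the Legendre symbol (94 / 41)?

Euler's criterion: (94/41) ≡ 12^20 (mod 41).
12^2 ≡ 21 (mod 41)
12^4 ≡ 31 (mod 41)
12^8 ≡ 18 (mod 41)
12^16 ≡ 37 (mod 41)
12^20 = 12^(16+4) ≡ 40 (mod 41).
Result is 40 ≡ −1, so (94/41) = −1.

-1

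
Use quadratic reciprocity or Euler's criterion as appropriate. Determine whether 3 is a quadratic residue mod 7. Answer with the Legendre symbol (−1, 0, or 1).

Euler's criterion: (3/7) ≡ 3^3 (mod 7).
3^2 ≡ 2 (mod 7)
3^3 = 3^(2+1) ≡ 6 (mod 7).
Result is 6 ≡ −1, so (3/7) = −1.

-1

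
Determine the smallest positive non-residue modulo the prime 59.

(2/59) = −1, so 2 is the smallest positive non-residue mod 59.

2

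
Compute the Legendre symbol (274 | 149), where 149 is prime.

1

Euler's criterion: (274/149) ≡ 125^74 (mod 149).
125^2 ≡ 129 (mod 149)
125^4 ≡ 102 (mod 149)
125^8 ≡ 123 (mod 149)
125^16 ≡ 80 (mod 149)
125^32 ≡ 142 (mod 149)
125^64 ≡ 49 (mod 149)
125^74 = 125^(64+8+2) ≡ 1 (mod 149).
Result is 1, so (274/149) = 1.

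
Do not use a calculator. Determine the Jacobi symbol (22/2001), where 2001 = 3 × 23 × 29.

-1

Pull out 2: since 2001 ≡ 1 (mod 8), (2/2001) = +1.
Reciprocity: 11 ≡ 3 and 2001 ≡ 1 (mod 4), so (11/2001) = +(2001/11).
Reduce top mod 11: now compute (10/11).
Pull out 2: since 11 ≡ 3 (mod 8), (2/11) = -1.
Reciprocity: 5 ≡ 1 and 11 ≡ 3 (mod 4), so (5/11) = +(11/5).
Reduce top mod 5: now compute (1/5).
Reached (1/5) = 1. Collecting the sign flips along the way, the symbol is -1.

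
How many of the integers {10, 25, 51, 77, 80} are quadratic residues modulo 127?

(10/127) = -1 → non-residue.
(25/127) = +1 → QR.
(51/127) = -1 → non-residue.
(77/127) = -1 → non-residue.
(80/127) = -1 → non-residue.
Total quadratic residues among the 5: 1.

1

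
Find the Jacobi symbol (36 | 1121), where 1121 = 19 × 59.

1

Pull out 2^2: since 1121 ≡ 1 (mod 8), (2/1121) = +1, so (2/1121)^2 = +1.
Reciprocity: 9 ≡ 1 and 1121 ≡ 1 (mod 4), so (9/1121) = +(1121/9).
Reduce top mod 9: now compute (5/9).
Reciprocity: 5 ≡ 1 and 9 ≡ 1 (mod 4), so (5/9) = +(9/5).
Reduce top mod 5: now compute (4/5).
Pull out 2^2: since 5 ≡ 5 (mod 8), (2/5) = -1, so (2/5)^2 = +1.
Reached (1/5) = 1. Collecting the sign flips along the way, the symbol is +1.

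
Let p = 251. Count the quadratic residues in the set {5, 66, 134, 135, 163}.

3

(5/251) = +1 → QR.
(66/251) = +1 → QR.
(134/251) = -1 → non-residue.
(135/251) = +1 → QR.
(163/251) = -1 → non-residue.
Total quadratic residues among the 5: 3.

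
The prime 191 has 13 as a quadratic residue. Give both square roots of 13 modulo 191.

83, 108

Since 191 ≡ 3 (mod 4), a square root of 13 is 13^((191+1)/4) = 13^48 mod 191.
Repeated squaring: 13^2≡169, 13^4≡102, 13^8≡90, 13^16≡78, 13^32≡163 (mod 191).
13^48 = 13^(32+16) ≡ 108 (mod 191).
Check: 108² = 11664 ≡ 13 (mod 191). The two roots are 83 and 108.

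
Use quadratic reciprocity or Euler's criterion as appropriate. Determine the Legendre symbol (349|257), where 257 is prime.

Euler's criterion: (349/257) ≡ 92^128 (mod 257).
92^2 ≡ 240 (mod 257)
92^4 ≡ 32 (mod 257)
92^8 ≡ 253 (mod 257)
92^16 ≡ 16 (mod 257)
92^32 ≡ 256 (mod 257)
92^64 ≡ 1 (mod 257)
92^128 ≡ 1 (mod 257)
92^128 = 92^(128) ≡ 1 (mod 257).
Result is 1, so (349/257) = 1.

1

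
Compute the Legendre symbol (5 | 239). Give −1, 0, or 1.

1

Euler's criterion: (5/239) ≡ 5^119 (mod 239).
5^2 ≡ 25 (mod 239)
5^4 ≡ 147 (mod 239)
5^8 ≡ 99 (mod 239)
5^16 ≡ 2 (mod 239)
5^32 ≡ 4 (mod 239)
5^64 ≡ 16 (mod 239)
5^119 = 5^(64+32+16+4+2+1) ≡ 1 (mod 239).
Result is 1, so (5/239) = 1.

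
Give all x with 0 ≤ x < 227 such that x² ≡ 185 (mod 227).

56, 171

Since 227 ≡ 3 (mod 4), a square root of 185 is 185^((227+1)/4) = 185^57 mod 227.
Repeated squaring: 185^2≡175, 185^4≡207, 185^8≡173, 185^16≡192, 185^32≡90 (mod 227).
185^57 = 185^(32+16+8+1) ≡ 171 (mod 227).
Check: 171² = 29241 ≡ 185 (mod 227). The two roots are 56 and 171.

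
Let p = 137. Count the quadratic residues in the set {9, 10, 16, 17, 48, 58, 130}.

(9/137) = +1 → QR.
(10/137) = -1 → non-residue.
(16/137) = +1 → QR.
(17/137) = +1 → QR.
(48/137) = -1 → non-residue.
(58/137) = -1 → non-residue.
(130/137) = +1 → QR.
Total quadratic residues among the 7: 4.

4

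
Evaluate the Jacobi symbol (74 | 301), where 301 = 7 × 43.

Pull out 2: since 301 ≡ 5 (mod 8), (2/301) = -1.
Reciprocity: 37 ≡ 1 and 301 ≡ 1 (mod 4), so (37/301) = +(301/37).
Reduce top mod 37: now compute (5/37).
Reciprocity: 5 ≡ 1 and 37 ≡ 1 (mod 4), so (5/37) = +(37/5).
Reduce top mod 5: now compute (2/5).
Pull out 2: since 5 ≡ 5 (mod 8), (2/5) = -1.
Reached (1/5) = 1. Collecting the sign flips along the way, the symbol is +1.

1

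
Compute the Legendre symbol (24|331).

1

Pull out 2^3: since 331 ≡ 3 (mod 8), (2/331) = -1, so (2/331)^3 = -1.
Reciprocity: 3 ≡ 3 and 331 ≡ 3 (mod 4), so (3/331) = −(331/3).
Reduce top mod 3: now compute (1/3).
Reached (1/3) = 1. Collecting the sign flips along the way, the symbol is +1.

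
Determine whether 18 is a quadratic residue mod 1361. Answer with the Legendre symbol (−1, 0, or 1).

1

Pull out 2: since 1361 ≡ 1 (mod 8), (2/1361) = +1.
Reciprocity: 9 ≡ 1 and 1361 ≡ 1 (mod 4), so (9/1361) = +(1361/9).
Reduce top mod 9: now compute (2/9).
Pull out 2: since 9 ≡ 1 (mod 8), (2/9) = +1.
Reached (1/9) = 1. Collecting the sign flips along the way, the symbol is +1.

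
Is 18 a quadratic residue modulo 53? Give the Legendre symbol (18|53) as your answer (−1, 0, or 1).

-1

Euler's criterion: (18/53) ≡ 18^26 (mod 53).
18^2 ≡ 6 (mod 53)
18^4 ≡ 36 (mod 53)
18^8 ≡ 24 (mod 53)
18^16 ≡ 46 (mod 53)
18^26 = 18^(16+8+2) ≡ 52 (mod 53).
Result is 52 ≡ −1, so (18/53) = −1.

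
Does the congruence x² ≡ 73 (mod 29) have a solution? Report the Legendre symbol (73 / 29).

Euler's criterion: (73/29) ≡ 15^14 (mod 29).
15^2 ≡ 22 (mod 29)
15^4 ≡ 20 (mod 29)
15^8 ≡ 23 (mod 29)
15^14 = 15^(8+4+2) ≡ 28 (mod 29).
Result is 28 ≡ −1, so (73/29) = −1.

-1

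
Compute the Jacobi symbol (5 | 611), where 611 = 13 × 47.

Reciprocity: 5 ≡ 1 and 611 ≡ 3 (mod 4), so (5/611) = +(611/5).
Reduce top mod 5: now compute (1/5).
Reached (1/5) = 1. Collecting the sign flips along the way, the symbol is +1.

1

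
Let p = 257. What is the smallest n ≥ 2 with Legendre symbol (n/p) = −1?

(2/257) = +1, so 2 is a residue.
(3/257) = −1, so 3 is the smallest positive non-residue mod 257.

3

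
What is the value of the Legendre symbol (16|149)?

1

Euler's criterion: (16/149) ≡ 16^74 (mod 149).
16^2 ≡ 107 (mod 149)
16^4 ≡ 125 (mod 149)
16^8 ≡ 129 (mod 149)
16^16 ≡ 102 (mod 149)
16^32 ≡ 123 (mod 149)
16^64 ≡ 80 (mod 149)
16^74 = 16^(64+8+2) ≡ 1 (mod 149).
Result is 1, so (16/149) = 1.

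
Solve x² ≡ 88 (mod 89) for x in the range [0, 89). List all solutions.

89 ≡ 1 (mod 4), so we find a root by search.
Trying successive values, 34² = 1156 ≡ 88 (mod 89). The other root is 89 − 34 = 55.

34, 55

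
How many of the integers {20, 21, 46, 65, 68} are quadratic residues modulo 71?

(20/71) = +1 → QR.
(21/71) = -1 → non-residue.
(46/71) = -1 → non-residue.
(65/71) = -1 → non-residue.
(68/71) = -1 → non-residue.
Total quadratic residues among the 5: 1.

1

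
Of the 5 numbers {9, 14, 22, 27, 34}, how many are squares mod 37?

(9/37) = +1 → QR.
(14/37) = -1 → non-residue.
(22/37) = -1 → non-residue.
(27/37) = +1 → QR.
(34/37) = +1 → QR.
Total quadratic residues among the 5: 3.

3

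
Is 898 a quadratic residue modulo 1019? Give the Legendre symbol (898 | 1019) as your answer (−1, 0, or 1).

Pull out 2: since 1019 ≡ 3 (mod 8), (2/1019) = -1.
Reciprocity: 449 ≡ 1 and 1019 ≡ 3 (mod 4), so (449/1019) = +(1019/449).
Reduce top mod 449: now compute (121/449).
Reciprocity: 121 ≡ 1 and 449 ≡ 1 (mod 4), so (121/449) = +(449/121).
Reduce top mod 121: now compute (86/121).
Pull out 2: since 121 ≡ 1 (mod 8), (2/121) = +1.
Reciprocity: 43 ≡ 3 and 121 ≡ 1 (mod 4), so (43/121) = +(121/43).
Reduce top mod 43: now compute (35/43).
Reciprocity: 35 ≡ 3 and 43 ≡ 3 (mod 4), so (35/43) = −(43/35).
Reduce top mod 35: now compute (8/35).
Pull out 2^3: since 35 ≡ 3 (mod 8), (2/35) = -1, so (2/35)^3 = -1.
Reached (1/35) = 1. Collecting the sign flips along the way, the symbol is -1.

-1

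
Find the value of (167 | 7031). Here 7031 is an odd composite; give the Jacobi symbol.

1

Reciprocity: 167 ≡ 3 and 7031 ≡ 3 (mod 4), so (167/7031) = −(7031/167).
Reduce top mod 167: now compute (17/167).
Reciprocity: 17 ≡ 1 and 167 ≡ 3 (mod 4), so (17/167) = +(167/17).
Reduce top mod 17: now compute (14/17).
Pull out 2: since 17 ≡ 1 (mod 8), (2/17) = +1.
Reciprocity: 7 ≡ 3 and 17 ≡ 1 (mod 4), so (7/17) = +(17/7).
Reduce top mod 7: now compute (3/7).
Reciprocity: 3 ≡ 3 and 7 ≡ 3 (mod 4), so (3/7) = −(7/3).
Reduce top mod 3: now compute (1/3).
Reached (1/3) = 1. Collecting the sign flips along the way, the symbol is +1.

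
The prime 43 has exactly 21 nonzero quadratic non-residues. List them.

Square k = 1,…,21 (k and 43−k give the same square):
1²=1, 2²=4, 3²=9, 4²=16, 5²=25, 6²=36, 7²≡6, 8²≡21, 9²≡38, 10²≡14, 11²≡35, 12²≡15, 13²≡40, 14²≡24, 15²≡10, 16²≡41, 17²≡31, 18²≡23, 19²≡17, 20²≡13, 21²≡11 (mod 43).
The residues are {1, 4, 6, 9, 10, 11, 13, 14, 15, 16, 17, 21, 23, 24, 25, 31, 35, 36, 38, 40, 41}; the non-residues are the remaining 21 nonzero classes.

2,3,5,7,8,12,18,19,20,22,26,27,28,29,30,32,33,34,37,39,42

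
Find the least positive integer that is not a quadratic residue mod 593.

(2/593) = +1, so 2 is a residue.
(3/593) = −1, so 3 is the smallest positive non-residue mod 593.

3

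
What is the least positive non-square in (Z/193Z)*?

(2/193) = +1, so 2 is a residue.
(3/193) = +1, so 3 is a residue.
(4/193) = +1, so 4 is a residue.
(5/193) = −1, so 5 is the smallest positive non-residue mod 193.

5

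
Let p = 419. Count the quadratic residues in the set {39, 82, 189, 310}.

(39/419) = +1 → QR.
(82/419) = -1 → non-residue.
(189/419) = +1 → QR.
(310/419) = +1 → QR.
Total quadratic residues among the 4: 3.

3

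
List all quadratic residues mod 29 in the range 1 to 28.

1, 4, 5, 6, 7, 9, 13, 16, 20, 22, 23, 24, 25, 28

Square k = 1,…,14 (k and 29−k give the same square):
1²=1, 2²=4, 3²=9, 4²=16, 5²=25, 6²≡7, 7²≡20, 8²≡6, 9²≡23, 10²≡13, 11²≡5, 12²≡28, 13²≡24, 14²≡22 (mod 29).
So the quadratic residues mod 29 are {1, 4, 5, 6, 7, 9, 13, 16, 20, 22, 23, 24, 25, 28}.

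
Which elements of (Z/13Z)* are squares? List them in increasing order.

Square k = 1,…,6 (k and 13−k give the same square):
1²=1, 2²=4, 3²=9, 4²≡3, 5²≡12, 6²≡10 (mod 13).
So the quadratic residues mod 13 are {1, 3, 4, 9, 10, 12}.

1,3,4,9,10,12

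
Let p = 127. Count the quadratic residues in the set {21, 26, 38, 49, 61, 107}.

6

(21/127) = +1 → QR.
(26/127) = +1 → QR.
(38/127) = +1 → QR.
(49/127) = +1 → QR.
(61/127) = +1 → QR.
(107/127) = +1 → QR.
Total quadratic residues among the 6: 6.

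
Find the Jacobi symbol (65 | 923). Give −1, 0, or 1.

0

Reciprocity: 65 ≡ 1 and 923 ≡ 3 (mod 4), so (65/923) = +(923/65).
Reduce top mod 65: now compute (13/65).
Reciprocity: 13 ≡ 1 and 65 ≡ 1 (mod 4), so (13/65) = +(65/13).
Reduce top mod 13: now compute (0/13).
Top reduces to 0: gcd > 1, so the symbol is 0.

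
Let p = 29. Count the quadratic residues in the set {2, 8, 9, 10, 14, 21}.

(2/29) = -1 → non-residue.
(8/29) = -1 → non-residue.
(9/29) = +1 → QR.
(10/29) = -1 → non-residue.
(14/29) = -1 → non-residue.
(21/29) = -1 → non-residue.
Total quadratic residues among the 6: 1.

1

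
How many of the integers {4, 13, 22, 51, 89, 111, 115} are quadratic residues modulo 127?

4

(4/127) = +1 → QR.
(13/127) = +1 → QR.
(22/127) = +1 → QR.
(51/127) = -1 → non-residue.
(89/127) = -1 → non-residue.
(111/127) = -1 → non-residue.
(115/127) = +1 → QR.
Total quadratic residues among the 7: 4.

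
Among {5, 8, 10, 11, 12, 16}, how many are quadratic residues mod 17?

2

(5/17) = -1 → non-residue.
(8/17) = +1 → QR.
(10/17) = -1 → non-residue.
(11/17) = -1 → non-residue.
(12/17) = -1 → non-residue.
(16/17) = +1 → QR.
Total quadratic residues among the 6: 2.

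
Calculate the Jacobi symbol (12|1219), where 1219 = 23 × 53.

Pull out 2^2: since 1219 ≡ 3 (mod 8), (2/1219) = -1, so (2/1219)^2 = +1.
Reciprocity: 3 ≡ 3 and 1219 ≡ 3 (mod 4), so (3/1219) = −(1219/3).
Reduce top mod 3: now compute (1/3).
Reached (1/3) = 1. Collecting the sign flips along the way, the symbol is -1.

-1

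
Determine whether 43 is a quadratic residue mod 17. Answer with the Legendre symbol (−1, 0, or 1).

1

Euler's criterion: (43/17) ≡ 9^8 (mod 17).
9^2 ≡ 13 (mod 17)
9^4 ≡ 16 (mod 17)
9^8 ≡ 1 (mod 17)
9^8 = 9^(8) ≡ 1 (mod 17).
Result is 1, so (43/17) = 1.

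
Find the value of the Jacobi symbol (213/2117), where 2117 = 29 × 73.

-1

Reciprocity: 213 ≡ 1 and 2117 ≡ 1 (mod 4), so (213/2117) = +(2117/213).
Reduce top mod 213: now compute (200/213).
Pull out 2^3: since 213 ≡ 5 (mod 8), (2/213) = -1, so (2/213)^3 = -1.
Reciprocity: 25 ≡ 1 and 213 ≡ 1 (mod 4), so (25/213) = +(213/25).
Reduce top mod 25: now compute (13/25).
Reciprocity: 13 ≡ 1 and 25 ≡ 1 (mod 4), so (13/25) = +(25/13).
Reduce top mod 13: now compute (12/13).
Pull out 2^2: since 13 ≡ 5 (mod 8), (2/13) = -1, so (2/13)^2 = +1.
Reciprocity: 3 ≡ 3 and 13 ≡ 1 (mod 4), so (3/13) = +(13/3).
Reduce top mod 3: now compute (1/3).
Reached (1/3) = 1. Collecting the sign flips along the way, the symbol is -1.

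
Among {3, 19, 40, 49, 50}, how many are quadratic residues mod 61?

(3/61) = +1 → QR.
(19/61) = +1 → QR.
(40/61) = -1 → non-residue.
(49/61) = +1 → QR.
(50/61) = -1 → non-residue.
Total quadratic residues among the 5: 3.

3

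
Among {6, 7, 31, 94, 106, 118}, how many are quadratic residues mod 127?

2

(6/127) = -1 → non-residue.
(7/127) = -1 → non-residue.
(31/127) = +1 → QR.
(94/127) = +1 → QR.
(106/127) = -1 → non-residue.
(118/127) = -1 → non-residue.
Total quadratic residues among the 6: 2.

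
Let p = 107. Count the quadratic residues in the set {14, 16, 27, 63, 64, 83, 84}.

(14/107) = +1 → QR.
(16/107) = +1 → QR.
(27/107) = +1 → QR.
(63/107) = -1 → non-residue.
(64/107) = +1 → QR.
(83/107) = +1 → QR.
(84/107) = -1 → non-residue.
Total quadratic residues among the 7: 5.

5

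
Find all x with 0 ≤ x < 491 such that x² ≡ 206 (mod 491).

Since 491 ≡ 3 (mod 4), a square root of 206 is 206^((491+1)/4) = 206^123 mod 491.
Repeated squaring: 206^2≡210, 206^4≡401, 206^8≡244, 206^16≡125, 206^32≡404, 206^64≡204 (mod 491).
206^123 = 206^(64+32+16+8+2+1) ≡ 361 (mod 491).
Check: 361² = 130321 ≡ 206 (mod 491). The two roots are 130 and 361.

130, 361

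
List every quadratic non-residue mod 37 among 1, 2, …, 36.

2 5 6 8 13 14 15 17 18 19 20 22 23 24 29 31 32 35

Square k = 1,…,18 (k and 37−k give the same square):
1²=1, 2²=4, 3²=9, 4²=16, 5²=25, 6²=36, 7²≡12, 8²≡27, 9²≡7, 10²≡26, 11²≡10, 12²≡33, 13²≡21, 14²≡11, 15²≡3, 16²≡34, 17²≡30, 18²≡28 (mod 37).
The residues are {1, 3, 4, 7, 9, 10, 11, 12, 16, 21, 25, 26, 27, 28, 30, 33, 34, 36}; the non-residues are the remaining 18 nonzero classes.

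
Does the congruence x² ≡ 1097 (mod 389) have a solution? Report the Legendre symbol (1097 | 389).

-1

First reduce: 1097 ≡ 319 (mod 389).
Reciprocity: 319 ≡ 3 and 389 ≡ 1 (mod 4), so (319/389) = +(389/319).
Reduce top mod 319: now compute (70/319).
Pull out 2: since 319 ≡ 7 (mod 8), (2/319) = +1.
Reciprocity: 35 ≡ 3 and 319 ≡ 3 (mod 4), so (35/319) = −(319/35).
Reduce top mod 35: now compute (4/35).
Pull out 2^2: since 35 ≡ 3 (mod 8), (2/35) = -1, so (2/35)^2 = +1.
Reached (1/35) = 1. Collecting the sign flips along the way, the symbol is -1.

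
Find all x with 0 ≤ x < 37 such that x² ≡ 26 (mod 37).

10, 27

37 ≡ 1 (mod 4), so we find a root by search.
Trying successive values, 10² = 100 ≡ 26 (mod 37). The other root is 37 − 10 = 27.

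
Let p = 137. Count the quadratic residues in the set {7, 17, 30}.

(7/137) = +1 → QR.
(17/137) = +1 → QR.
(30/137) = +1 → QR.
Total quadratic residues among the 3: 3.

3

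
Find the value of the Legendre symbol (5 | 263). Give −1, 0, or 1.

Reciprocity: 5 ≡ 1 and 263 ≡ 3 (mod 4), so (5/263) = +(263/5).
Reduce top mod 5: now compute (3/5).
Reciprocity: 3 ≡ 3 and 5 ≡ 1 (mod 4), so (3/5) = +(5/3).
Reduce top mod 3: now compute (2/3).
Pull out 2: since 3 ≡ 3 (mod 8), (2/3) = -1.
Reached (1/3) = 1. Collecting the sign flips along the way, the symbol is -1.

-1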